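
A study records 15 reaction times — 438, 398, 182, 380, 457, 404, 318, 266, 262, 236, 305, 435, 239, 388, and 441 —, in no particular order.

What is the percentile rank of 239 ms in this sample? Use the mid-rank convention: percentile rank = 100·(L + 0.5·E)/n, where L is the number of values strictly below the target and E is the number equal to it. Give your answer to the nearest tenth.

Sorted: 182, 236, 239, 262, 266, 305, 318, 380, 388, 398, 404, 435, 438, 441, 457.
Count below 239: L = 2; count equal: E = 1; n = 15.
Percentile rank = 100·(2 + 0.5·1)/15 = 100·2.5/15 = 16.67.

16.7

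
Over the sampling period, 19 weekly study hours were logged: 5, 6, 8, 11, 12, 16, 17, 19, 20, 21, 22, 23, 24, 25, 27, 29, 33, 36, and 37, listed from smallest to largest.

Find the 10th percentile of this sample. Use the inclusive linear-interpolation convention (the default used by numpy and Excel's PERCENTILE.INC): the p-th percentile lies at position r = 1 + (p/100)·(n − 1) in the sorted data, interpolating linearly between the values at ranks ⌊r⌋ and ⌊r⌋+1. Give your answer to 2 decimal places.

7.60

n = 19.
r = 1 + (10/100)·(19 − 1) = 1 + 1.8 = 2.8.
Rank 2 is 6 and rank 3 is 8.
Interpolate: 6 + 0.8·(8 − 6) = 6 + 0.8·2 = 7.6.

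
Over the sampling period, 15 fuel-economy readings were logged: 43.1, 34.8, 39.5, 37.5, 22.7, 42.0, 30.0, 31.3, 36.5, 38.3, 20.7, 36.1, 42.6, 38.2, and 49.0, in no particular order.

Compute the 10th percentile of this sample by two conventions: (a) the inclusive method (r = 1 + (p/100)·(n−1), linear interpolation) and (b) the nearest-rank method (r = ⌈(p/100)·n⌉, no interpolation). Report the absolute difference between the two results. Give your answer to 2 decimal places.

Sorted: 20.7, 22.7, 30.0, 31.3, 34.8, 36.1, 36.5, 37.5, 38.2, 38.3, 39.5, 42.0, 42.6, 43.1, 49.0.
n = 15.
(a) r = 2.4; between ranks 2 (22.7) and 3 (30.0): 25.62.
(b) the nearest-rank method: rank 2 → 22.7.
|25.62 − 22.7| = 2.92.

2.92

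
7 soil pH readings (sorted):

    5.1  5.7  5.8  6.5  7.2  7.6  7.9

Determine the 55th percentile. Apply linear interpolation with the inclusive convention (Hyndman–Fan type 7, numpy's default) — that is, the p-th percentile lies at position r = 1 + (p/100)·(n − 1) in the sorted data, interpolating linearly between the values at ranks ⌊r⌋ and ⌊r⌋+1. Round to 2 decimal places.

n = 7.
r = 1 + (55/100)·(7 − 1) = 1 + 3.3 = 4.3.
Rank 4 is 6.5 and rank 5 is 7.2.
Interpolate: 6.5 + 0.3·(7.2 − 6.5) = 6.5 + 0.3·0.7 = 6.71.

6.71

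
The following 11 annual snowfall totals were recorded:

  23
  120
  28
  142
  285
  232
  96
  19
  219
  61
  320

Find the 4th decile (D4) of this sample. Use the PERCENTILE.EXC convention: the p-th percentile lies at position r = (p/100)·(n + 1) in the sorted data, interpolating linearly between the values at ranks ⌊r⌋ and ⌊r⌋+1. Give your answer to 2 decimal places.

Sorted: 19, 23, 28, 61, 96, 120, 142, 219, 232, 285, 320.
n = 11.
r = (40/100)·(11 + 1) = 4.8.
Rank 4 is 61 and rank 5 is 96.
Interpolate: 61 + 0.8·(96 − 61) = 61 + 0.8·35 = 89.

89.00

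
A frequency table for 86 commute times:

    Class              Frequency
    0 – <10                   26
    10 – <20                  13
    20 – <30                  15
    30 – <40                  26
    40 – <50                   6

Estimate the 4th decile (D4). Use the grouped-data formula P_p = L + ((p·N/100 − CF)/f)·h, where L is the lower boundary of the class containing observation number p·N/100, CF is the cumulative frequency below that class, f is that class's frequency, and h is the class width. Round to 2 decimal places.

16.46

N = 86; target position k = 40/100 · 86 = 34.4.
Cumulative frequencies: 26, 39, 54, 80, 86.
Observation 34.4 falls in the class 10 – <20.
L = 10, CF = 26, f = 13, h = 10.
P40 = 10 + ((34.4 − 26)/13)·10 = 10 + 6.46154 = 16.4615.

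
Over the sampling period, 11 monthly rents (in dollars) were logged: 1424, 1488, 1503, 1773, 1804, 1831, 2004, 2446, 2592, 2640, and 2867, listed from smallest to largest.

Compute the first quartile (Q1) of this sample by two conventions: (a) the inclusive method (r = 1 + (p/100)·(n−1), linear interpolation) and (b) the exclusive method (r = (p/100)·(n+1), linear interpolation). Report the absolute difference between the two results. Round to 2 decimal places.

135.00

n = 11.
(a) r = 3.5; between ranks 3 (1503) and 4 (1773): 1638.
(b) r = 3 → value at rank 3 = 1503.
|1638 − 1503| = 135.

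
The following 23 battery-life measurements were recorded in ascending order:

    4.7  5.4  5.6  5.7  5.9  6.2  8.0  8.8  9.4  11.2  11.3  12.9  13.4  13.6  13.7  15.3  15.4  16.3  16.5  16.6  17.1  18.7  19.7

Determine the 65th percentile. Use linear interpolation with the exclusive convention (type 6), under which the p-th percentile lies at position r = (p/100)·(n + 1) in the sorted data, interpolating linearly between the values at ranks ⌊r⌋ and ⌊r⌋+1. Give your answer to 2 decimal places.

14.66

n = 23.
r = (65/100)·(23 + 1) = 15.6.
Rank 15 is 13.7 and rank 16 is 15.3.
Interpolate: 13.7 + 0.6·(15.3 − 13.7) = 13.7 + 0.6·1.6 = 14.66.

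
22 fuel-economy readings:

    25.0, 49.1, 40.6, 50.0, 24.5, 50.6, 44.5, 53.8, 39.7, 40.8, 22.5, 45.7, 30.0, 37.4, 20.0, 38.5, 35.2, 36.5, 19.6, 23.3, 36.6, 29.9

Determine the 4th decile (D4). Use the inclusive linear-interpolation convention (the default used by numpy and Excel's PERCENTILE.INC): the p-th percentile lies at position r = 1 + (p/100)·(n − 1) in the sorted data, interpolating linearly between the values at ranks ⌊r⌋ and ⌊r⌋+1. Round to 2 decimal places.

35.72

Sorted: 19.6, 20.0, 22.5, 23.3, 24.5, 25.0, 29.9, 30.0, 35.2, 36.5, 36.6, 37.4, 38.5, 39.7, 40.6, 40.8, 44.5, 45.7, 49.1, 50.0, 50.6, 53.8.
n = 22.
r = 1 + (40/100)·(22 − 1) = 1 + 8.4 = 9.4.
Rank 9 is 35.2 and rank 10 is 36.5.
Interpolate: 35.2 + 0.4·(36.5 − 35.2) = 35.2 + 0.4·1.3 = 35.72.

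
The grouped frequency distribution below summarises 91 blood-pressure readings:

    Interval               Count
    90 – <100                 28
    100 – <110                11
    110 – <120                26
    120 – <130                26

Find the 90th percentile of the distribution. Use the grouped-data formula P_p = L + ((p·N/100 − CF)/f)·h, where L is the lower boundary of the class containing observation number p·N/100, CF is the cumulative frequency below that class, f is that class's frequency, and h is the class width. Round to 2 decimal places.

N = 91; target position k = 90/100 · 91 = 81.9.
Cumulative frequencies: 28, 39, 65, 91.
Observation 81.9 falls in the class 120 – <130.
L = 120, CF = 65, f = 26, h = 10.
P90 = 120 + ((81.9 − 65)/26)·10 = 120 + 6.5 = 126.5.

126.50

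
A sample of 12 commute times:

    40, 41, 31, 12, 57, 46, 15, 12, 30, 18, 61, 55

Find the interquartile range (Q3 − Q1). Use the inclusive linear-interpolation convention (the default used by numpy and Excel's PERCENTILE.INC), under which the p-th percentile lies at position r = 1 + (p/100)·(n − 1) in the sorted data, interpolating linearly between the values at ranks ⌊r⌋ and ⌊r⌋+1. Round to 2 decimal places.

Sorted: 12, 12, 15, 18, 30, 31, 40, 41, 46, 55, 57, 61.
n = 12.
P25: r = 3.75; ranks 3–4 are 15, 18; interpolating gives 17.25.
P75: r = 9.25; ranks 9–10 are 46, 55; interpolating gives 48.25.
Difference: 48.25 − 17.25 = 31.

31.00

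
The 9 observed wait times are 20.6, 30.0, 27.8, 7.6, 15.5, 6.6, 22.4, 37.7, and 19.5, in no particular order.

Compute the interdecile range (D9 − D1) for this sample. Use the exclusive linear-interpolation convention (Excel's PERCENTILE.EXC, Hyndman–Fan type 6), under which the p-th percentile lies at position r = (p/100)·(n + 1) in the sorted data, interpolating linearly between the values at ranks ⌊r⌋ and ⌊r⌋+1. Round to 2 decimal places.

Sorted: 6.6, 7.6, 15.5, 19.5, 20.6, 22.4, 27.8, 30.0, 37.7.
n = 9.
P10: r = 1 (integer) → 6.6.
P90: r = 9 (integer) → 37.7.
Difference: 37.7 − 6.6 = 31.1.

31.10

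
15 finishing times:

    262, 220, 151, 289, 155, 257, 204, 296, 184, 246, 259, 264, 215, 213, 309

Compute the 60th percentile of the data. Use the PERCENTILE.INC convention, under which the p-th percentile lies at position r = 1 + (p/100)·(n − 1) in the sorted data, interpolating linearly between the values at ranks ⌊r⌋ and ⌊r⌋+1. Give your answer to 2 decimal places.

Sorted: 151, 155, 184, 204, 213, 215, 220, 246, 257, 259, 262, 264, 289, 296, 309.
n = 15.
r = 1 + (60/100)·(15 − 1) = 1 + 8.4 = 9.4.
Rank 9 is 257 and rank 10 is 259.
Interpolate: 257 + 0.4·(259 − 257) = 257 + 0.4·2 = 257.8.

257.80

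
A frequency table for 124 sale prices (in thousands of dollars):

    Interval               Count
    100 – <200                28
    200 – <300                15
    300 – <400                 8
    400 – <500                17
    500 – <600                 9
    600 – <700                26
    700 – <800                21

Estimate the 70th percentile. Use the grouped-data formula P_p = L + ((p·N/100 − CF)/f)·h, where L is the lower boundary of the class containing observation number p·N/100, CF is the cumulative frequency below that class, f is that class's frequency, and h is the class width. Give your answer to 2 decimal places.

637.69

N = 124; target position k = 70/100 · 124 = 86.8.
Cumulative frequencies: 28, 43, 51, 68, 77, 103, 124.
Observation 86.8 falls in the class 600 – <700.
L = 600, CF = 77, f = 26, h = 100.
P70 = 600 + ((86.8 − 77)/26)·100 = 600 + 37.6923 = 637.692.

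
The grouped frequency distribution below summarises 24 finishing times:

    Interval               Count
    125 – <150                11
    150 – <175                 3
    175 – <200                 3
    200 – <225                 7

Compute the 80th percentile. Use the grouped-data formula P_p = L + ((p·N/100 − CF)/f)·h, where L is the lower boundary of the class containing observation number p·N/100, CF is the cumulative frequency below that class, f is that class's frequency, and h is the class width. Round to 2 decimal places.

207.86

N = 24; target position k = 80/100 · 24 = 19.2.
Cumulative frequencies: 11, 14, 17, 24.
Observation 19.2 falls in the class 200 – <225.
L = 200, CF = 17, f = 7, h = 25.
P80 = 200 + ((19.2 − 17)/7)·25 = 200 + 7.85714 = 207.857.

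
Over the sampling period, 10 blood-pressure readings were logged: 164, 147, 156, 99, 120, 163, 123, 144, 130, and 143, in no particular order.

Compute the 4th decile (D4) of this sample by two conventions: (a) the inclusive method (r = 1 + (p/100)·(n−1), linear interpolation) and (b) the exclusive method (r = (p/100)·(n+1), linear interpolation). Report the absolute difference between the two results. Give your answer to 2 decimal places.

2.60

Sorted: 99, 120, 123, 130, 143, 144, 147, 156, 163, 164.
n = 10.
(a) r = 4.6; between ranks 4 (130) and 5 (143): 137.8.
(b) r = 4.4; between ranks 4 (130) and 5 (143): 135.2.
|137.8 − 135.2| = 2.6.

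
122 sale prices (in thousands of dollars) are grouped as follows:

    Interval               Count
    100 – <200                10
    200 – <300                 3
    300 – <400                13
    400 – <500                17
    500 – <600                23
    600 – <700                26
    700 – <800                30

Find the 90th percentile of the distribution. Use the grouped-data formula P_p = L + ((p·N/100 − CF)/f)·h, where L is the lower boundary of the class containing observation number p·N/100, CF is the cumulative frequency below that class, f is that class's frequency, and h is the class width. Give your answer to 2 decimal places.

N = 122; target position k = 90/100 · 122 = 109.8.
Cumulative frequencies: 10, 13, 26, 43, 66, 92, 122.
Observation 109.8 falls in the class 700 – <800.
L = 700, CF = 92, f = 30, h = 100.
P90 = 700 + ((109.8 − 92)/30)·100 = 700 + 59.3333 = 759.333.

759.33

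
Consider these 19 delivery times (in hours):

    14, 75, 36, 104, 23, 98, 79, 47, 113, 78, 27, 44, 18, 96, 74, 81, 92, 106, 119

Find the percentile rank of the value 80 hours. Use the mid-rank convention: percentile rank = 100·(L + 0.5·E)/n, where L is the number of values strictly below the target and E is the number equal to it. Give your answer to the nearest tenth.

Sorted: 14, 18, 23, 27, 36, 44, 47, 74, 75, 78, 79, 81, 92, 96, 98, 104, 106, 113, 119.
Count below 80: L = 11; count equal: E = 0; n = 19.
Percentile rank = 100·(11 + 0.5·0)/19 = 100·11/19 = 57.89.

57.9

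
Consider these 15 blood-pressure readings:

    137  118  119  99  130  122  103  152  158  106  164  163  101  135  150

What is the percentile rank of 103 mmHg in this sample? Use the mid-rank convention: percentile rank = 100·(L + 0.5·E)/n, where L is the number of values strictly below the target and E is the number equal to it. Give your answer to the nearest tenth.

Sorted: 99, 101, 103, 106, 118, 119, 122, 130, 135, 137, 150, 152, 158, 163, 164.
Count below 103: L = 2; count equal: E = 1; n = 15.
Percentile rank = 100·(2 + 0.5·1)/15 = 100·2.5/15 = 16.67.

16.7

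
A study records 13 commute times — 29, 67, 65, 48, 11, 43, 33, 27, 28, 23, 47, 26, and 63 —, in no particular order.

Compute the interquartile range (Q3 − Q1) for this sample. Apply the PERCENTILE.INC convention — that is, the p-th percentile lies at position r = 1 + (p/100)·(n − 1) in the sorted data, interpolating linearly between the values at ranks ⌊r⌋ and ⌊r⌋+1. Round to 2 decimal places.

21.00

Sorted: 11, 23, 26, 27, 28, 29, 33, 43, 47, 48, 63, 65, 67.
n = 13.
P25: r = 4 (integer) → 27.
P75: r = 10 (integer) → 48.
Difference: 48 − 27 = 21.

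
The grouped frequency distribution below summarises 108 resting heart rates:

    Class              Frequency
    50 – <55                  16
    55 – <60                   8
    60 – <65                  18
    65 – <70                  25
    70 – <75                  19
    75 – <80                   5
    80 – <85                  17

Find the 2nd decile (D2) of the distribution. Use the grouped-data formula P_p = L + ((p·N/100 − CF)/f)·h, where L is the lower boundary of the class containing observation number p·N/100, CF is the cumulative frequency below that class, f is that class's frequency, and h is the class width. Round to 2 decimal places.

58.50

N = 108; target position k = 20/100 · 108 = 21.6.
Cumulative frequencies: 16, 24, 42, 67, 86, 91, 108.
Observation 21.6 falls in the class 55 – <60.
L = 55, CF = 16, f = 8, h = 5.
P20 = 55 + ((21.6 − 16)/8)·5 = 55 + 3.5 = 58.5.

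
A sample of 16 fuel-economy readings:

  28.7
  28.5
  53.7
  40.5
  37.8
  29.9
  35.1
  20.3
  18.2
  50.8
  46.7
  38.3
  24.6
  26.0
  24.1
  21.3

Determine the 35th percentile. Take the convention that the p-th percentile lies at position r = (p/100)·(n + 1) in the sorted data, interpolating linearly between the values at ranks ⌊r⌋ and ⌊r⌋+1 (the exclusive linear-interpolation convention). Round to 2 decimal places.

25.93

Sorted: 18.2, 20.3, 21.3, 24.1, 24.6, 26.0, 28.5, 28.7, 29.9, 35.1, 37.8, 38.3, 40.5, 46.7, 50.8, 53.7.
n = 16.
r = (35/100)·(16 + 1) = 5.95.
Rank 5 is 24.6 and rank 6 is 26.0.
Interpolate: 24.6 + 0.95·(26.0 − 24.6) = 24.6 + 0.95·1.4 = 25.93.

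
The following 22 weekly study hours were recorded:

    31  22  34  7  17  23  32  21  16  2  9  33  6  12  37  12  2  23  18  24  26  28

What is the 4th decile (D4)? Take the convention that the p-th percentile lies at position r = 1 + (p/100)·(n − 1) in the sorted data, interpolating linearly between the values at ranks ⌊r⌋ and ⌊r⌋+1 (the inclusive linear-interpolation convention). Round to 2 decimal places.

17.40

Sorted: 2, 2, 6, 7, 9, 12, 12, 16, 17, 18, 21, 22, 23, 23, 24, 26, 28, 31, 32, 33, 34, 37.
n = 22.
r = 1 + (40/100)·(22 − 1) = 1 + 8.4 = 9.4.
Rank 9 is 17 and rank 10 is 18.
Interpolate: 17 + 0.4·(18 − 17) = 17 + 0.4·1 = 17.4.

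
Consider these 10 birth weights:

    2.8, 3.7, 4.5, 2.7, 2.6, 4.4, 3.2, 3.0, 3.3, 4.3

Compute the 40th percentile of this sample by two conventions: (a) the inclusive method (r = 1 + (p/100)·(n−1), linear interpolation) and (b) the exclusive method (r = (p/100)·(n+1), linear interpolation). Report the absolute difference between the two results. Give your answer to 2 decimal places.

Sorted: 2.6, 2.7, 2.8, 3.0, 3.2, 3.3, 3.7, 4.3, 4.4, 4.5.
n = 10.
(a) r = 4.6; between ranks 4 (3.0) and 5 (3.2): 3.12.
(b) r = 4.4; between ranks 4 (3.0) and 5 (3.2): 3.08.
|3.12 − 3.08| = 0.04.

0.04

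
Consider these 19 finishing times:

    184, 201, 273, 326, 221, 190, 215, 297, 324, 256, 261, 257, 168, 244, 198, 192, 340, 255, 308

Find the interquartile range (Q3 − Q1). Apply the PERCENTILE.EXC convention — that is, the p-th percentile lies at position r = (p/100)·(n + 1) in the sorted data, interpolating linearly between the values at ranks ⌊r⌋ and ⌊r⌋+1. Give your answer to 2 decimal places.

Sorted: 168, 184, 190, 192, 198, 201, 215, 221, 244, 255, 256, 257, 261, 273, 297, 308, 324, 326, 340.
n = 19.
P25: r = 5 (integer) → 198.
P75: r = 15 (integer) → 297.
Difference: 297 − 198 = 99.

99.00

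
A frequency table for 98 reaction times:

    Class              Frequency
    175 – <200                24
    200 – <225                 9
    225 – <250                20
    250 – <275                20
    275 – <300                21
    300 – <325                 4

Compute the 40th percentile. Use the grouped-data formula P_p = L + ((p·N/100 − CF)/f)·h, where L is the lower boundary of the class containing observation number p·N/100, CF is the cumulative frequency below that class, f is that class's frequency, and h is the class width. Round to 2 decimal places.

N = 98; target position k = 40/100 · 98 = 39.2.
Cumulative frequencies: 24, 33, 53, 73, 94, 98.
Observation 39.2 falls in the class 225 – <250.
L = 225, CF = 33, f = 20, h = 25.
P40 = 225 + ((39.2 − 33)/20)·25 = 225 + 7.75 = 232.75.

232.75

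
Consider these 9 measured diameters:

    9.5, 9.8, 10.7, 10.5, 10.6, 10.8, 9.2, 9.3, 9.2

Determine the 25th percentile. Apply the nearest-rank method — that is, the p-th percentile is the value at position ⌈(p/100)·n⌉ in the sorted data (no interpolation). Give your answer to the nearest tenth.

Sorted: 9.2, 9.2, 9.3, 9.5, 9.8, 10.5, 10.6, 10.7, 10.8.
n = 9.
Position = ⌈25/100 · 9⌉ = ⌈2.25⌉ = 3.
The value at rank 3 is 9.3.

9.3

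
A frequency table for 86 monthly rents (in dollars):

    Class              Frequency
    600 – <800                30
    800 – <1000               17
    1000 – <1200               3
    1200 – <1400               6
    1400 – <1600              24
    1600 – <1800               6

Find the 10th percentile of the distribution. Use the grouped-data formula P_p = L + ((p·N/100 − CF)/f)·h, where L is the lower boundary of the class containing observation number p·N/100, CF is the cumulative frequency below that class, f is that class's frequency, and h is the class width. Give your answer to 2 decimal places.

657.33

N = 86; target position k = 10/100 · 86 = 8.6.
Cumulative frequencies: 30, 47, 50, 56, 80, 86.
Observation 8.6 falls in the class 600 – <800.
L = 600, CF = 0, f = 30, h = 200.
P10 = 600 + ((8.6 − 0)/30)·200 = 600 + 57.3333 = 657.333.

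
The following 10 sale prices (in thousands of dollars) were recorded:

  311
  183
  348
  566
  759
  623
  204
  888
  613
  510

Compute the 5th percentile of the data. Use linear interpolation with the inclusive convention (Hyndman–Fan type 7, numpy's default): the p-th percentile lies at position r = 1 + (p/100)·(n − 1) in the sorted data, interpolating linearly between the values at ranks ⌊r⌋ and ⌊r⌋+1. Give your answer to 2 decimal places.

192.45

Sorted: 183, 204, 311, 348, 510, 566, 613, 623, 759, 888.
n = 10.
r = 1 + (5/100)·(10 − 1) = 1 + 0.45 = 1.45.
Rank 1 is 183 and rank 2 is 204.
Interpolate: 183 + 0.45·(204 − 183) = 183 + 0.45·21 = 192.45.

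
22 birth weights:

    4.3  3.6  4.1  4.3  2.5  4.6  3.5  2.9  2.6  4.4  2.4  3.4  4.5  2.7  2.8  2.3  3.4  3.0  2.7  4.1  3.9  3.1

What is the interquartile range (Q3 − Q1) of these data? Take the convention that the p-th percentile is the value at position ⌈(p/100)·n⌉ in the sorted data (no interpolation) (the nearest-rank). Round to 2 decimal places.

1.40

Sorted: 2.3, 2.4, 2.5, 2.6, 2.7, 2.7, 2.8, 2.9, 3.0, 3.1, 3.4, 3.4, 3.5, 3.6, 3.9, 4.1, 4.1, 4.3, 4.3, 4.4, 4.5, 4.6.
n = 22.
P25: rank ⌈25/100·22⌉ = 6 → 2.7.
P75: rank ⌈75/100·22⌉ = 17 → 4.1.
Difference: 4.1 − 2.7 = 1.4.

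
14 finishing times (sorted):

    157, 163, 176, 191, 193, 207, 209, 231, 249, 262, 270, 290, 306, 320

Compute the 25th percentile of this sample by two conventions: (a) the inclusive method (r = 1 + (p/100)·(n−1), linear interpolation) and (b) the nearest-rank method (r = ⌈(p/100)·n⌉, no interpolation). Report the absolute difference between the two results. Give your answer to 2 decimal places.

0.50

n = 14.
(a) r = 4.25; between ranks 4 (191) and 5 (193): 191.5.
(b) the nearest-rank method: rank 4 → 191.
|191.5 − 191| = 0.5.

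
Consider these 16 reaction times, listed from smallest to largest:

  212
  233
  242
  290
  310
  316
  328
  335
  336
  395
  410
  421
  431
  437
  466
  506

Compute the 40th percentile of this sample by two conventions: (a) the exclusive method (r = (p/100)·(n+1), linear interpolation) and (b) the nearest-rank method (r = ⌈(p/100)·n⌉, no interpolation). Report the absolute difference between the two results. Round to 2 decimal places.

2.40

n = 16.
(a) r = 6.8; between ranks 6 (316) and 7 (328): 325.6.
(b) the nearest-rank method: rank 7 → 328.
|325.6 − 328| = 2.4.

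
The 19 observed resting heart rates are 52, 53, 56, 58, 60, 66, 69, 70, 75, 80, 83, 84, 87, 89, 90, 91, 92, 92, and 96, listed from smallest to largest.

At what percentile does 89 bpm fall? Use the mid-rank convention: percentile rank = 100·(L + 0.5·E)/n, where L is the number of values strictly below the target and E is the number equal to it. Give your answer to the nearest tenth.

71.1

Count below 89: L = 13; count equal: E = 1; n = 19.
Percentile rank = 100·(13 + 0.5·1)/19 = 100·13.5/19 = 71.05.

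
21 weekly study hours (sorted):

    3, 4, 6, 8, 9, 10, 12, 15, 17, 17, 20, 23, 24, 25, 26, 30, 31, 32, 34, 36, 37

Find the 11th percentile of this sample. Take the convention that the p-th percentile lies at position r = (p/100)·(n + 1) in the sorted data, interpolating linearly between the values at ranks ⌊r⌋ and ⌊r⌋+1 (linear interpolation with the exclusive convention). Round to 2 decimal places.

4.84

n = 21.
r = (11/100)·(21 + 1) = 2.42.
Rank 2 is 4 and rank 3 is 6.
Interpolate: 4 + 0.42·(6 − 4) = 4 + 0.42·2 = 4.84.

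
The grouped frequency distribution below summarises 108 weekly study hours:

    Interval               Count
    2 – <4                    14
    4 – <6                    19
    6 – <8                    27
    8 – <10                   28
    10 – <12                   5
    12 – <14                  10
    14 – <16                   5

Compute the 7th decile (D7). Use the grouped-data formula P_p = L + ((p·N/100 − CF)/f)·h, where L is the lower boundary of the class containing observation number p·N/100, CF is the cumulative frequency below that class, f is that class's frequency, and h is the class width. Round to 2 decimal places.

N = 108; target position k = 70/100 · 108 = 75.6.
Cumulative frequencies: 14, 33, 60, 88, 93, 103, 108.
Observation 75.6 falls in the class 8 – <10.
L = 8, CF = 60, f = 28, h = 2.
P70 = 8 + ((75.6 − 60)/28)·2 = 8 + 1.11429 = 9.11429.

9.11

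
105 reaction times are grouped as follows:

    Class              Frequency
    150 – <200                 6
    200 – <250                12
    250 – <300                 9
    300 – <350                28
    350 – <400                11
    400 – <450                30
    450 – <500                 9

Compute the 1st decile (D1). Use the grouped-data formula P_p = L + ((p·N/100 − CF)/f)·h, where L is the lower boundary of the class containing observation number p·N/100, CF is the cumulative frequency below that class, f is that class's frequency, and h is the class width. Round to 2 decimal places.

218.75

N = 105; target position k = 10/100 · 105 = 10.5.
Cumulative frequencies: 6, 18, 27, 55, 66, 96, 105.
Observation 10.5 falls in the class 200 – <250.
L = 200, CF = 6, f = 12, h = 50.
P10 = 200 + ((10.5 − 6)/12)·50 = 200 + 18.75 = 218.75.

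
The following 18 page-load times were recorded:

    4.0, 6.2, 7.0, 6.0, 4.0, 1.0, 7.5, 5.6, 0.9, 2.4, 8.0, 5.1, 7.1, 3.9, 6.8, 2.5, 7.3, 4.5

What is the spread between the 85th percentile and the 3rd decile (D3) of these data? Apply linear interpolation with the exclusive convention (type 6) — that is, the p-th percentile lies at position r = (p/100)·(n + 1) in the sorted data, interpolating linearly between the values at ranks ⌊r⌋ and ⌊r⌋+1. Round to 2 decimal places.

Sorted: 0.9, 1.0, 2.4, 2.5, 3.9, 4.0, 4.0, 4.5, 5.1, 5.6, 6.0, 6.2, 6.8, 7.0, 7.1, 7.3, 7.5, 8.0.
n = 18.
P30: r = 5.7; ranks 5–6 are 3.9, 4.0; interpolating gives 3.97.
P85: r = 16.15; ranks 16–17 are 7.3, 7.5; interpolating gives 7.33.
Difference: 7.33 − 3.97 = 3.36.

3.36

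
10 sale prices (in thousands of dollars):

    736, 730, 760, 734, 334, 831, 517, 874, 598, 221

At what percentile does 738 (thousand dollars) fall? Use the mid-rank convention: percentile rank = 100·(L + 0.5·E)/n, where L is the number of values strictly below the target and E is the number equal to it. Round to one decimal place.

Sorted: 221, 334, 517, 598, 730, 734, 736, 760, 831, 874.
Count below 738: L = 7; count equal: E = 0; n = 10.
Percentile rank = 100·(7 + 0.5·0)/10 = 100·7/10 = 70.

70.0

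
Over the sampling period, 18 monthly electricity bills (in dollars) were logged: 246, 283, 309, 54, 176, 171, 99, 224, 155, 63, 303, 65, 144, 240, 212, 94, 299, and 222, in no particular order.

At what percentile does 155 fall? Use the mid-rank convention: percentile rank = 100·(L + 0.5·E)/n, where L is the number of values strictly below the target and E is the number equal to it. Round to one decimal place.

Sorted: 54, 63, 65, 94, 99, 144, 155, 171, 176, 212, 222, 224, 240, 246, 283, 299, 303, 309.
Count below 155: L = 6; count equal: E = 1; n = 18.
Percentile rank = 100·(6 + 0.5·1)/18 = 100·6.5/18 = 36.11.

36.1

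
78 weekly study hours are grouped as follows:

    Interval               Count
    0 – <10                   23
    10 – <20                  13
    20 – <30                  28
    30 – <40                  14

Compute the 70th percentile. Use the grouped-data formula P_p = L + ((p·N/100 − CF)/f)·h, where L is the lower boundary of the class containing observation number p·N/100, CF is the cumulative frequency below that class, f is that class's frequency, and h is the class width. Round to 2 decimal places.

N = 78; target position k = 70/100 · 78 = 54.6.
Cumulative frequencies: 23, 36, 64, 78.
Observation 54.6 falls in the class 20 – <30.
L = 20, CF = 36, f = 28, h = 10.
P70 = 20 + ((54.6 − 36)/28)·10 = 20 + 6.64286 = 26.6429.

26.64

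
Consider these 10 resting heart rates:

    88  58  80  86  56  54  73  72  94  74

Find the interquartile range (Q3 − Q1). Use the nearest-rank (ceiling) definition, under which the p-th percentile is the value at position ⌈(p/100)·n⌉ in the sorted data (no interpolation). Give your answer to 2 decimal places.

28.00

Sorted: 54, 56, 58, 72, 73, 74, 80, 86, 88, 94.
n = 10.
P25: rank ⌈25/100·10⌉ = 3 → 58.
P75: rank ⌈75/100·10⌉ = 8 → 86.
Difference: 86 − 58 = 28.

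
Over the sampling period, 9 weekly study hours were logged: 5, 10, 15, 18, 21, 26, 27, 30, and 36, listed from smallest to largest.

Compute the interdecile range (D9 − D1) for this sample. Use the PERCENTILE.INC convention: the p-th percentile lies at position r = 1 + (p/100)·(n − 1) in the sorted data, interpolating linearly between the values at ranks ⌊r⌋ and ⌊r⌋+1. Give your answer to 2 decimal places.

22.20

n = 9.
P10: r = 1.8; ranks 1–2 are 5, 10; interpolating gives 9.
P90: r = 8.2; ranks 8–9 are 30, 36; interpolating gives 31.2.
Difference: 31.2 − 9 = 22.2.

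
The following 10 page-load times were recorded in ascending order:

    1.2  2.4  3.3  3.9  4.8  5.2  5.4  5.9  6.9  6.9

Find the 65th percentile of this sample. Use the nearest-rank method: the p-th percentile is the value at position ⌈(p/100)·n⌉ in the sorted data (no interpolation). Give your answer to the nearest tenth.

n = 10.
Position = ⌈65/100 · 10⌉ = ⌈6.5⌉ = 7.
The value at rank 7 is 5.4.

5.4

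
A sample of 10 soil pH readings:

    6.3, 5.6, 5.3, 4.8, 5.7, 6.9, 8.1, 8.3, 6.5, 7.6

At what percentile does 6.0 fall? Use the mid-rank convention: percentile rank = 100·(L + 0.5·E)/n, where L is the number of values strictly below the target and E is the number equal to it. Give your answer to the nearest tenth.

40.0

Sorted: 4.8, 5.3, 5.6, 5.7, 6.3, 6.5, 6.9, 7.6, 8.1, 8.3.
Count below 6.0: L = 4; count equal: E = 0; n = 10.
Percentile rank = 100·(4 + 0.5·0)/10 = 100·4/10 = 40.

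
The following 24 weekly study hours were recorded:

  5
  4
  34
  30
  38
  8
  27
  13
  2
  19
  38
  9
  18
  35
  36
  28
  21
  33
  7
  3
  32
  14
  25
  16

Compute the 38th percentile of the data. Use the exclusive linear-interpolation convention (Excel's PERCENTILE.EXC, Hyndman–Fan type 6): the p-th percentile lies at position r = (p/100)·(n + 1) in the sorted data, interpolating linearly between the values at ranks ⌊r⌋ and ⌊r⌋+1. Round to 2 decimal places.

15.00

Sorted: 2, 3, 4, 5, 7, 8, 9, 13, 14, 16, 18, 19, 21, 25, 27, 28, 30, 32, 33, 34, 35, 36, 38, 38.
n = 24.
r = (38/100)·(24 + 1) = 9.5.
Rank 9 is 14 and rank 10 is 16.
Interpolate: 14 + 0.5·(16 − 14) = 14 + 0.5·2 = 15.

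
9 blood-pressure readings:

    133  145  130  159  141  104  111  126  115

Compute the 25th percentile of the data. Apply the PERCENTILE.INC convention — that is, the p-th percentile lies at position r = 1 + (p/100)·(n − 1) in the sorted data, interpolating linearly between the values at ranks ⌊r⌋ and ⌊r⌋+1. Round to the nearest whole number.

115

Sorted: 104, 111, 115, 126, 130, 133, 141, 145, 159.
n = 9.
r = 1 + (25/100)·(9 − 1) = 1 + 2 = 3.
r is an integer, so P25 is the value at rank 3: 115.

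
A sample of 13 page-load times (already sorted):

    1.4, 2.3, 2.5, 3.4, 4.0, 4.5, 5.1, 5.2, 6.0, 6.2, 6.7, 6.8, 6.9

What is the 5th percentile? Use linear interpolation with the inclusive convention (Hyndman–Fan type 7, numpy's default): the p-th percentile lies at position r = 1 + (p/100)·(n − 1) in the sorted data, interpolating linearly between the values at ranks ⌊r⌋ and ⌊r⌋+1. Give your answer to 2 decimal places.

n = 13.
r = 1 + (5/100)·(13 − 1) = 1 + 0.6 = 1.6.
Rank 1 is 1.4 and rank 2 is 2.3.
Interpolate: 1.4 + 0.6·(2.3 − 1.4) = 1.4 + 0.6·0.9 = 1.94.

1.94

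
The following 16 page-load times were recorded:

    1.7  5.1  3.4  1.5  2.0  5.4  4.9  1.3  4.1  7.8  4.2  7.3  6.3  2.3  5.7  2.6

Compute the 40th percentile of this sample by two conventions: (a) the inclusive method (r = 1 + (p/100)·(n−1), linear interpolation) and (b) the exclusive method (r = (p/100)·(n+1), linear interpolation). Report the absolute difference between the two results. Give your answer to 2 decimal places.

Sorted: 1.3, 1.5, 1.7, 2.0, 2.3, 2.6, 3.4, 4.1, 4.2, 4.9, 5.1, 5.4, 5.7, 6.3, 7.3, 7.8.
n = 16.
(a) r = 7 → value at rank 7 = 3.4.
(b) r = 6.8; between ranks 6 (2.6) and 7 (3.4): 3.24.
|3.4 − 3.24| = 0.16.

0.16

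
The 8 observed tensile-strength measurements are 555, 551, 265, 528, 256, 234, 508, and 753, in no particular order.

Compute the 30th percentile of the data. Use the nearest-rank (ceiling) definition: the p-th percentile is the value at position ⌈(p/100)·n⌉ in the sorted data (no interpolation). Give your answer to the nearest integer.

265

Sorted: 234, 256, 265, 508, 528, 551, 555, 753.
n = 8.
Position = ⌈30/100 · 8⌉ = ⌈2.4⌉ = 3.
The value at rank 3 is 265.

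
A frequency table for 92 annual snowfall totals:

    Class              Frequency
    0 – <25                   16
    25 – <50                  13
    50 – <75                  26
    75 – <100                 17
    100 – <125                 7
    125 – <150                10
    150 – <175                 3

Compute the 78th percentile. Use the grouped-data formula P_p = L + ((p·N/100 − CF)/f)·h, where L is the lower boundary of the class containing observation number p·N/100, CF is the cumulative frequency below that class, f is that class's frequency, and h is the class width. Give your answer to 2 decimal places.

99.65

N = 92; target position k = 78/100 · 92 = 71.76.
Cumulative frequencies: 16, 29, 55, 72, 79, 89, 92.
Observation 71.76 falls in the class 75 – <100.
L = 75, CF = 55, f = 17, h = 25.
P78 = 75 + ((71.76 − 55)/17)·25 = 75 + 24.6471 = 99.6471.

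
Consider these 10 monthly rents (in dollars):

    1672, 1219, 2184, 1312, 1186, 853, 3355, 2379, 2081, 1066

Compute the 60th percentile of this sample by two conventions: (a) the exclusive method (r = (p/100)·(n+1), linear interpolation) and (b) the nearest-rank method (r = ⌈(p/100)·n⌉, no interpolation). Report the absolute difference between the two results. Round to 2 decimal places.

245.40

Sorted: 853, 1066, 1186, 1219, 1312, 1672, 2081, 2184, 2379, 3355.
n = 10.
(a) r = 6.6; between ranks 6 (1672) and 7 (2081): 1917.4.
(b) the nearest-rank method: rank 6 → 1672.
|1917.4 − 1672| = 245.4.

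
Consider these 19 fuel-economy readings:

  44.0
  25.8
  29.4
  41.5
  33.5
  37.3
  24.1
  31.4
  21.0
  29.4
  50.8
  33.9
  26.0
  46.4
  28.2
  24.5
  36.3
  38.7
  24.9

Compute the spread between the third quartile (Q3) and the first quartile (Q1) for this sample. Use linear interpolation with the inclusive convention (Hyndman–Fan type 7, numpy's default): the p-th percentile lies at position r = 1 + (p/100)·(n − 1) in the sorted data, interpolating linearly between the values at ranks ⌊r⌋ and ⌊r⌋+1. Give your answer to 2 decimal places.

Sorted: 21.0, 24.1, 24.5, 24.9, 25.8, 26.0, 28.2, 29.4, 29.4, 31.4, 33.5, 33.9, 36.3, 37.3, 38.7, 41.5, 44.0, 46.4, 50.8.
n = 19.
P25: r = 5.5; ranks 5–6 are 25.8, 26.0; interpolating gives 25.9.
P75: r = 14.5; ranks 14–15 are 37.3, 38.7; interpolating gives 38.
Difference: 38 − 25.9 = 12.1.

12.10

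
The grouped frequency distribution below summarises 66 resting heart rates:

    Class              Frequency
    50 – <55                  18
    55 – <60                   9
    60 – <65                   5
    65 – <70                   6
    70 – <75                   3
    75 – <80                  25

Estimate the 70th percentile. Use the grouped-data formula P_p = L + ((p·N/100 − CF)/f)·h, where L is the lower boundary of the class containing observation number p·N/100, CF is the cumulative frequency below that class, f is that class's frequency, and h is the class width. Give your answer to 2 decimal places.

N = 66; target position k = 70/100 · 66 = 46.2.
Cumulative frequencies: 18, 27, 32, 38, 41, 66.
Observation 46.2 falls in the class 75 – <80.
L = 75, CF = 41, f = 25, h = 5.
P70 = 75 + ((46.2 − 41)/25)·5 = 75 + 1.04 = 76.04.

76.04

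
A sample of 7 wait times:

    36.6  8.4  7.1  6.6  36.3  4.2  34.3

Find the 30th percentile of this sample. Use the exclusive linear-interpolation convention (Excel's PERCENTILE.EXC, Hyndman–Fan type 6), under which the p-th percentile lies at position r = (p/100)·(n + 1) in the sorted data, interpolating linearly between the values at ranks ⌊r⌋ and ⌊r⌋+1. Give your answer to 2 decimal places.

Sorted: 4.2, 6.6, 7.1, 8.4, 34.3, 36.3, 36.6.
n = 7.
r = (30/100)·(7 + 1) = 2.4.
Rank 2 is 6.6 and rank 3 is 7.1.
Interpolate: 6.6 + 0.4·(7.1 − 6.6) = 6.6 + 0.4·0.5 = 6.8.

6.80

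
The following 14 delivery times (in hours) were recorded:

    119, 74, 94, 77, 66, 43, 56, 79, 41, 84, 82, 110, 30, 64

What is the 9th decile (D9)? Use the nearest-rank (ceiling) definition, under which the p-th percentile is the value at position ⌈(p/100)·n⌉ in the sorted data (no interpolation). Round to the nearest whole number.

110

Sorted: 30, 41, 43, 56, 64, 66, 74, 77, 79, 82, 84, 94, 110, 119.
n = 14.
Position = ⌈90/100 · 14⌉ = ⌈12.6⌉ = 13.
The value at rank 13 is 110.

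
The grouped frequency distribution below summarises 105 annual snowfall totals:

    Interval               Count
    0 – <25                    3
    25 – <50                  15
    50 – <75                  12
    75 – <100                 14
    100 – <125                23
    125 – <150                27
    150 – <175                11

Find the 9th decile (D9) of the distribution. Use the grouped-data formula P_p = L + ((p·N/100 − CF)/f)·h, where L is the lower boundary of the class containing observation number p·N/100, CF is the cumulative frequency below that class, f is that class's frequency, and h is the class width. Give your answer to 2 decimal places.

151.14

N = 105; target position k = 90/100 · 105 = 94.5.
Cumulative frequencies: 3, 18, 30, 44, 67, 94, 105.
Observation 94.5 falls in the class 150 – <175.
L = 150, CF = 94, f = 11, h = 25.
P90 = 150 + ((94.5 − 94)/11)·25 = 150 + 1.13636 = 151.136.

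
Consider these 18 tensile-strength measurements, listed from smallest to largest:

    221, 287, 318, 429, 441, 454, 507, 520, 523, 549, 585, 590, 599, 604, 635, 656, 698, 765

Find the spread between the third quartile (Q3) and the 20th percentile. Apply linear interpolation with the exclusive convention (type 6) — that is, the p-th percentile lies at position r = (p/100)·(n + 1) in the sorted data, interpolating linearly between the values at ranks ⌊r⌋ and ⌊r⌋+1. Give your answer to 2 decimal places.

204.95

n = 18.
P20: r = 3.8; ranks 3–4 are 318, 429; interpolating gives 406.8.
P75: r = 14.25; ranks 14–15 are 604, 635; interpolating gives 611.75.
Difference: 611.75 − 406.8 = 204.95.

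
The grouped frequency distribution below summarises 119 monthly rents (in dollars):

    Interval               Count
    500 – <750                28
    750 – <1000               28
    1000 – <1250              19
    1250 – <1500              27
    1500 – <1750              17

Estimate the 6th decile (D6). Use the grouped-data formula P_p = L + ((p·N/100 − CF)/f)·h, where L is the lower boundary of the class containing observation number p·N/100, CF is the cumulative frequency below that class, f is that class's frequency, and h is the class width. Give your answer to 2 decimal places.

1202.63

N = 119; target position k = 60/100 · 119 = 71.4.
Cumulative frequencies: 28, 56, 75, 102, 119.
Observation 71.4 falls in the class 1000 – <1250.
L = 1000, CF = 56, f = 19, h = 250.
P60 = 1000 + ((71.4 − 56)/19)·250 = 1000 + 202.632 = 1202.63.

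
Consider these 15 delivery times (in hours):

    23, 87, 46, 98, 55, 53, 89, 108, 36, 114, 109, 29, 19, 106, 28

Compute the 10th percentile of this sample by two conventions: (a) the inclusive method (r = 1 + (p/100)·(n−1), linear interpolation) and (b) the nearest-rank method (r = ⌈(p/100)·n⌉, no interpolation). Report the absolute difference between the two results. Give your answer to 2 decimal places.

Sorted: 19, 23, 28, 29, 36, 46, 53, 55, 87, 89, 98, 106, 108, 109, 114.
n = 15.
(a) r = 2.4; between ranks 2 (23) and 3 (28): 25.
(b) the nearest-rank method: rank 2 → 23.
|25 − 23| = 2.

2.00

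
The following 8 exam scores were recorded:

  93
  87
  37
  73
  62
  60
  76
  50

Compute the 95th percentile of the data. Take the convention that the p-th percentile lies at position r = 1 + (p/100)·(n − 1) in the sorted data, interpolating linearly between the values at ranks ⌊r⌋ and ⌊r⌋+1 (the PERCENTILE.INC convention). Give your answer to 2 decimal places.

90.90

Sorted: 37, 50, 60, 62, 73, 76, 87, 93.
n = 8.
r = 1 + (95/100)·(8 − 1) = 1 + 6.65 = 7.65.
Rank 7 is 87 and rank 8 is 93.
Interpolate: 87 + 0.65·(93 − 87) = 87 + 0.65·6 = 90.9.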